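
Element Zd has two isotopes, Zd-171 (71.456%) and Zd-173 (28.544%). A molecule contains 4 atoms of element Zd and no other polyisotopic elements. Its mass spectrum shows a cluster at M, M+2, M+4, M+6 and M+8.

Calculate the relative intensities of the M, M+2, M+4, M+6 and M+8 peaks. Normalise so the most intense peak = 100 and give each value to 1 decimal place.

Expanding (0.71456 + 0.28544)^4:
P(M) = 0.71456^4 = 0.260708
P(M+2) = 4 × 0.71456^3 × 0.28544^1 = 0.416573
P(M+4) = 6 × 0.71456^2 × 0.28544^2 = 0.249608
P(M+6) = 4 × 0.71456^1 × 0.28544^3 = 0.066473
P(M+8) = 0.28544^4 = 0.006638
The M+2 peak is largest (0.416573); scaling to 100 gives 62.6 : 100.0 : 59.9 : 16.0 : 1.6.

62.6 : 100.0 : 59.9 : 16.0 : 1.6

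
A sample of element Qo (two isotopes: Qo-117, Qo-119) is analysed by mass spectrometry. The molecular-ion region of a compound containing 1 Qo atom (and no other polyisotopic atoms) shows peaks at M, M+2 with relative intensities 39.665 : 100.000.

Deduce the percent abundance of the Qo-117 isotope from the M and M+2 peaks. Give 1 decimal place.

If p is the fraction of Qo that is Qo-117, then I(M+2)/I(M) = [C(1,1)·p^0·(1−p)] / p^1 = 1·(1−p)/p = 100.000/39.665 = 2.5211
(1−p)/p = 2.5211/1 = 2.5211  ⇒  p = 1/(1 + 2.5211) = 0.2840
Qo-117: 28.4%, Qo-119: 71.6%.

28.4%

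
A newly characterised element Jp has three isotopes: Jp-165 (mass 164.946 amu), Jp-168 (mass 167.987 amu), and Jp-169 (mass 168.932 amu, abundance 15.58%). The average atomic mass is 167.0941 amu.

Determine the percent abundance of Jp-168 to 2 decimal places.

Let x and y be the fractions of Jp-165 and Jp-168. Then x + y = 1 − 0.1558 = 0.8442 and 164.946x + 167.987y = 167.0941 − 0.1558×168.932 = 140.7744944.
Substituting: 164.946x + 167.987(0.8442 − x) = 140.7744944
(164.946 − 167.987)x = -1.040131  ⇒  x = 0.34204, y = 0.50216
Jp-165: 34.20%, Jp-168: 50.22%.

50.22%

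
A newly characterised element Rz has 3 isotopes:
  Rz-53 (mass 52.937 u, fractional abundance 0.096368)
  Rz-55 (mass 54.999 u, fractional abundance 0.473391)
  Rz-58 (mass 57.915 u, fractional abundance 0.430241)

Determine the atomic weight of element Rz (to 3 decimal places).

56.055 u

The abundance-weighted mean is 0.096368 × 52.937 + 0.473391 × 54.999 + 0.430241 × 57.915
= 5.1014 + 26.0360 + 24.9174 = 56.0548 u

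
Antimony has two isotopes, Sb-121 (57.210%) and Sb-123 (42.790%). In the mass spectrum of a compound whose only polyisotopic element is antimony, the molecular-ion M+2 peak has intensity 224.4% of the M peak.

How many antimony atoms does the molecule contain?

With n Sb atoms, P(M+2)/P(M) = C(n,1)·p^(n−1)q / p^n = n·q/p = n · 0.42790/0.57210.
n = 2.244 × 0.57210/0.42790 = 3.00 ≈ 3

3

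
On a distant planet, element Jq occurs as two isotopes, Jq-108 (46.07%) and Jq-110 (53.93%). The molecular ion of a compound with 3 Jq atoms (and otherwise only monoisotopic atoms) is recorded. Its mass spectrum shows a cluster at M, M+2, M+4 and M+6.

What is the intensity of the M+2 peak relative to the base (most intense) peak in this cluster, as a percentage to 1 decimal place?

(0.4607 + 0.5393)^3 gives M 0.0978, M+2 0.3434, M+4 0.4020, M+6 0.1569; the largest is M+4.
P(M+4) = C(3,2) × 0.4607^1 × 0.5393^2 = 3 × 0.4607 × 0.29084449 = 0.401976 (base)
P(M+2) = C(3,1) × 0.4607^2 × 0.5393^1 = 3 × 0.21224449 × 0.5393 = 0.343390
Relative intensity = 0.343390 / 0.401976 × 100 = 85.4

85.4%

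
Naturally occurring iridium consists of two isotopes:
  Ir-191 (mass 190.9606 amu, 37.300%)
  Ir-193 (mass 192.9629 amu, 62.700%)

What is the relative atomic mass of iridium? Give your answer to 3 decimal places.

Average mass = Σ (abundance × isotope mass) = 0.37300 × 190.9606 + 0.62700 × 192.9629
= 71.22830 + 120.98774 = 192.21604 amu

192.216 amu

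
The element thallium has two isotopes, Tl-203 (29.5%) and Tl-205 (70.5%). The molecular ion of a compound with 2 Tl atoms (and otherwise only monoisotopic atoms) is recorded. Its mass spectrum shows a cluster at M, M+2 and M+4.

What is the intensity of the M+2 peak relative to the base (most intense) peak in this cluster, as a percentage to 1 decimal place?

Term probabilities: M 0.0870, M+2 0.4160, M+4 0.4970. Base peak = M+4.
P(M+4) = C(2,2) × 0.295^0 × 0.705^2 = 1 × 1.0000 × 0.497025 = 0.497025 (base)
P(M+2) = C(2,1) × 0.295^1 × 0.705^1 = 2 × 0.2950 × 0.7050 = 0.415950
Relative intensity = 0.415950 / 0.497025 × 100 = 83.7

83.7%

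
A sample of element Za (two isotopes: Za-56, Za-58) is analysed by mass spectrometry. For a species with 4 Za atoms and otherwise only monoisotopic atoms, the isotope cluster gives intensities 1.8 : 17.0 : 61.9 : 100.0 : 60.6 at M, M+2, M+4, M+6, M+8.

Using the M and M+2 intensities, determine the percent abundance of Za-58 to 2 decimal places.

70.25%

Let p = fractional abundance of Za-56. I(M+2)/I(M) = [C(4,1)·p^3·(1−p)] / p^4 = 4·(1−p)/p = 17.0/1.8 = 9.4444
(1−p)/p = 9.4444/4 = 2.3611  ⇒  p = 1/(1 + 2.3611) = 0.2975
Za-56: 29.75%, Za-58: 70.25%.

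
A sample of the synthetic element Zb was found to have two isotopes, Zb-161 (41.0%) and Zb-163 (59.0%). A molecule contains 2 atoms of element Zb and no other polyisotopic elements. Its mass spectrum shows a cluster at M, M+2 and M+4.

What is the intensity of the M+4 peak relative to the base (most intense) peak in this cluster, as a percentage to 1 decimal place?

72.0%

Binomial terms of (0.410 + 0.590)^2: M 0.1681, M+2 0.4838, M+4 0.3481 → M+2 is the base peak.
P(M+2) = C(2,1) × 0.410^1 × 0.590^1 = 2 × 0.4100 × 0.5900 = 0.483800 (base)
P(M+4) = C(2,2) × 0.410^0 × 0.590^2 = 1 × 1.0000 × 0.3481 = 0.348100
Relative intensity = 0.348100 / 0.483800 × 100 = 72.0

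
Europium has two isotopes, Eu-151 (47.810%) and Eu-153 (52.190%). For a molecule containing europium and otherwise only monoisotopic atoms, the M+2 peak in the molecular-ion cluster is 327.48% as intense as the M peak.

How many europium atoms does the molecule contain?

With n Eu atoms, P(M+2)/P(M) = C(n,1)·p^(n−1)q / p^n = n·q/p = n · 0.52190/0.47810.
n = 3.2748 × 0.47810/0.52190 = 3.00 ≈ 3

3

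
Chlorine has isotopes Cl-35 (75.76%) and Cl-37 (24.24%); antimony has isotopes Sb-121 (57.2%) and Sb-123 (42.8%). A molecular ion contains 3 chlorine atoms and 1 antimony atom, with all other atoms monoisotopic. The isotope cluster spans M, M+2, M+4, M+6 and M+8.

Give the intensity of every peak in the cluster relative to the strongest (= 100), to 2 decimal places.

58.54 : 100.00 : 60.03 : 15.37 : 1.43

Chlorine pattern (n=3): 0.4348304 : 0.41738208 : 0.13354464 : 0.01424288
Antimony pattern (n=1): 0.5720 : 0.4280
Convolve the two distributions (both contribute in 2-u steps):
  M: 0.4348304×0.5720 = 0.248723
  M+2: 0.4348304×0.4280 + 0.41738208×0.5720 = 0.424850
  M+4: 0.41738208×0.4280 + 0.13354464×0.5720 = 0.255027
  M+6: 0.13354464×0.4280 + 0.01424288×0.5720 = 0.065304
  M+8: 0.01424288×0.4280 = 0.006096
Scale to base peak (0.424850) = 100: 58.54 : 100.00 : 60.03 : 15.37 : 1.43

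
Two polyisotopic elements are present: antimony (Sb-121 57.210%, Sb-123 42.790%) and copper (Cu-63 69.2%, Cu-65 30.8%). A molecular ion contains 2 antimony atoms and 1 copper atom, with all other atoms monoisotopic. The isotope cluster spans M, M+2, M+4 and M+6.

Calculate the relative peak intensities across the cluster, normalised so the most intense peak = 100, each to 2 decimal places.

Antimony pattern (n=2): 0.32729841 : 0.48960318 : 0.18309841
Copper pattern (n=1): 0.6920 : 0.3080
Convolve the two distributions (both contribute in 2-u steps):
  M: 0.32729841×0.6920 = 0.226490
  M+2: 0.32729841×0.3080 + 0.48960318×0.6920 = 0.439613
  M+4: 0.48960318×0.3080 + 0.18309841×0.6920 = 0.277502
  M+6: 0.18309841×0.3080 = 0.056394
Scale to base peak (0.439613) = 100: 51.52 : 100.00 : 63.12 : 12.83

51.52 : 100.00 : 63.12 : 12.83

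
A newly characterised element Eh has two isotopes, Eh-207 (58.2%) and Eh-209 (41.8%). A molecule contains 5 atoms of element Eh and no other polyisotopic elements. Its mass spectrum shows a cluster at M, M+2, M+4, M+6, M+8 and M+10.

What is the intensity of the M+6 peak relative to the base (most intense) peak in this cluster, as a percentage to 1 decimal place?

Binomial terms of (0.582 + 0.418)^5: M 0.0668, M+2 0.2398, M+4 0.3444, M+6 0.2474, M+8 0.0888, M+10 0.0128 → M+4 is the base peak.
P(M+4) = C(5,2) × 0.582^3 × 0.418^2 = 10 × 0.19713737 × 0.174724 = 0.344446 (base)
P(M+6) = C(5,3) × 0.582^2 × 0.418^3 = 10 × 0.338724 × 0.07303463 = 0.247386
Relative intensity = 0.247386 / 0.344446 × 100 = 71.8

71.8%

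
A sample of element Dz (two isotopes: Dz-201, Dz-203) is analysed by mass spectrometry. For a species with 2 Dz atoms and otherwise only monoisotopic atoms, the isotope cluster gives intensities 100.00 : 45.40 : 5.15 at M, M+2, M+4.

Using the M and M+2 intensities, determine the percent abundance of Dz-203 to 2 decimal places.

Let p = fractional abundance of Dz-201. I(M+2)/I(M) = [C(2,1)·p^1·(1−p)] / p^2 = 2·(1−p)/p = 45.40/100.00 = 0.4540
(1−p)/p = 0.4540/2 = 0.2270  ⇒  p = 1/(1 + 0.2270) = 0.8150
Dz-201: 81.50%, Dz-203: 18.50%.

18.50%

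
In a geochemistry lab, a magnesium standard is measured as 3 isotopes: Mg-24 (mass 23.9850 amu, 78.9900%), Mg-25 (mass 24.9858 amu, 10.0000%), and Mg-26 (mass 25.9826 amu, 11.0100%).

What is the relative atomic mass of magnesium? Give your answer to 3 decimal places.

24.305 amu

Weight each isotope mass by its fractional abundance: 0.789900 × 23.9850 + 0.100000 × 24.9858 + 0.110100 × 25.9826
= 18.94575 + 2.49858 + 2.86068 = 24.30501 amu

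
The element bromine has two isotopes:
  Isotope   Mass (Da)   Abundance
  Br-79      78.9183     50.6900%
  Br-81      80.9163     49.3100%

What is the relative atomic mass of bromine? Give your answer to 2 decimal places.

79.90 Da

Ar = Σ fᵢ·mᵢ = 0.506900 × 78.9183 + 0.493100 × 80.9163
= 40.00369 + 39.89983 = 79.90352 Da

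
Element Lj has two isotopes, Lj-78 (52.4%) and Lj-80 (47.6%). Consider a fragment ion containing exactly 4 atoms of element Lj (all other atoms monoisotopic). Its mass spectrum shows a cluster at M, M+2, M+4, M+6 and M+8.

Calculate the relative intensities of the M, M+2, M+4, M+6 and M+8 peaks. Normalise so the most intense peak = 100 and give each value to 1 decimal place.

Each Lj atom is independently Lj-78 (p = 0.524) or Lj-80 (q = 0.476); the cluster is the binomial expansion (p + q)^4.
P(M) = 0.524^4 = 0.075392
P(M+2) = 4 × 0.524^3 × 0.476^1 = 0.273943
P(M+4) = 6 × 0.524^2 × 0.476^2 = 0.373274
P(M+6) = 4 × 0.524^1 × 0.476^3 = 0.226054
P(M+8) = 0.476^4 = 0.051337
The M+4 peak is largest (0.373274); scaling to 100 gives 20.2 : 73.4 : 100.0 : 60.6 : 13.8.

20.2 : 73.4 : 100.0 : 60.6 : 13.8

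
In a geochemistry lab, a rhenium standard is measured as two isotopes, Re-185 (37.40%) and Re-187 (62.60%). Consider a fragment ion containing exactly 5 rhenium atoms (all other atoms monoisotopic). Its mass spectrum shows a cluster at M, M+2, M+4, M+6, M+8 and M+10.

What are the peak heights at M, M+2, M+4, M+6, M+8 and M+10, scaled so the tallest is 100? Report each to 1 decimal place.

Expanding (0.3740 + 0.6260)^5:
P(M) = 0.3740^5 = 0.007317
P(M+2) = 5 × 0.3740^4 × 0.6260^1 = 0.061239
P(M+4) = 10 × 0.3740^3 × 0.6260^2 = 0.205005
P(M+6) = 10 × 0.3740^2 × 0.6260^3 = 0.343136
P(M+8) = 5 × 0.3740^1 × 0.6260^4 = 0.287170
P(M+10) = 0.6260^5 = 0.096133
The M+6 peak is largest (0.343136); scaling to 100 gives 2.1 : 17.8 : 59.7 : 100.0 : 83.7 : 28.0.

2.1 : 17.8 : 59.7 : 100.0 : 83.7 : 28.0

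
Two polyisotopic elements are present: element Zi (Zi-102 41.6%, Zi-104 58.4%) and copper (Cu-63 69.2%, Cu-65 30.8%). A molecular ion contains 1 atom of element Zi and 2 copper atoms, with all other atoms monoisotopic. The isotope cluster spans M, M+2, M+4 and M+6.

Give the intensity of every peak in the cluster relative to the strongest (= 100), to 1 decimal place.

43.6 : 100.0 : 63.1 : 12.1

Element Zi pattern (n=1): 0.4160 : 0.5840
Copper pattern (n=2): 0.478864 : 0.426272 : 0.094864
Convolve the two distributions (both contribute in 2-u steps):
  M: 0.4160×0.478864 = 0.199207
  M+2: 0.4160×0.426272 + 0.5840×0.478864 = 0.456986
  M+4: 0.4160×0.094864 + 0.5840×0.426272 = 0.288406
  M+6: 0.5840×0.094864 = 0.055401
Scale to base peak (0.456986) = 100: 43.6 : 100.0 : 63.1 : 12.1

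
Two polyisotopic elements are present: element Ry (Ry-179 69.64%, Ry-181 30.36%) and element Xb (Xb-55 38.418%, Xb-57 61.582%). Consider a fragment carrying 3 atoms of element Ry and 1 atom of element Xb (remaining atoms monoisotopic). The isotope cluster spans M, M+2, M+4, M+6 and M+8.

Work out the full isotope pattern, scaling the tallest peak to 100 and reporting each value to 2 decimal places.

34.35 : 100.00 : 91.61 : 34.25 : 4.56

Element Ry pattern (n=3): 0.33773517 : 0.44171337 : 0.19256775 : 0.02798371
Element Xb pattern (n=1): 0.38418 : 0.61582
Convolve the two distributions (both contribute in 2-u steps):
  M: 0.33773517×0.38418 = 0.129751
  M+2: 0.33773517×0.61582 + 0.44171337×0.38418 = 0.377682
  M+4: 0.44171337×0.61582 + 0.19256775×0.38418 = 0.345997
  M+6: 0.19256775×0.61582 + 0.02798371×0.38418 = 0.129338
  M+8: 0.02798371×0.61582 = 0.017233
Scale to base peak (0.377682) = 100: 34.35 : 100.00 : 91.61 : 34.25 : 4.56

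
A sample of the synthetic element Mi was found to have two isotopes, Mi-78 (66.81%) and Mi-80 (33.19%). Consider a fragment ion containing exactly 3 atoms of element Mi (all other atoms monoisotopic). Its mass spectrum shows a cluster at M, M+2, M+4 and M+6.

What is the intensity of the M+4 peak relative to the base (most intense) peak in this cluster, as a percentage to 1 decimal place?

(0.6681 + 0.3319)^3 gives M 0.2982, M+2 0.4444, M+4 0.2208, M+6 0.0366; the largest is M+2.
P(M+2) = C(3,1) × 0.6681^2 × 0.3319^1 = 3 × 0.44635761 × 0.3319 = 0.444438 (base)
P(M+4) = C(3,2) × 0.6681^1 × 0.3319^2 = 3 × 0.6681 × 0.11015761 = 0.220789
Relative intensity = 0.220789 / 0.444438 × 100 = 49.7

49.7%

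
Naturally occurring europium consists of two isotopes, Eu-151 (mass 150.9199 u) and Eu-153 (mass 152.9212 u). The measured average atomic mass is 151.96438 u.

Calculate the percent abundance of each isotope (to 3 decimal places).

Let x be the fractional abundance of Eu-151; then Eu-153 has abundance 1 − x.
150.9199·x + 152.9212·(1 − x) = 151.96438
(150.9199 − 152.9212)·x = 151.96438 − 152.9212
x = -0.95682 / -2.0013 = 0.47810 → 47.810% Eu-151, 52.190% Eu-153.

Eu-151: 47.810%, Eu-153: 52.190%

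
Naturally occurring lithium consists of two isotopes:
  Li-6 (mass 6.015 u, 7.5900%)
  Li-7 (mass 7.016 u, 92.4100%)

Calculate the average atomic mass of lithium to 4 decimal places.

6.9400 u

Ar = Σ fᵢ·mᵢ = 0.075900 × 6.015 + 0.924100 × 7.016
= 0.45654 + 6.48349 = 6.94003 u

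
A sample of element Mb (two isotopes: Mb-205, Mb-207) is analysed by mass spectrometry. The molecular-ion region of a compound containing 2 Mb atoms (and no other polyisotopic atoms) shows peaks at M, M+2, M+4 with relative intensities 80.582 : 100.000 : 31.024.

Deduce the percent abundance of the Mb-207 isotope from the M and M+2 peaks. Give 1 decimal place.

38.3%

If p is the fraction of Mb that is Mb-205, then I(M+2)/I(M) = [C(2,1)·p^1·(1−p)] / p^2 = 2·(1−p)/p = 100.000/80.582 = 1.2410
(1−p)/p = 1.2410/2 = 0.6205  ⇒  p = 1/(1 + 0.6205) = 0.6171
Mb-205: 61.7%, Mb-207: 38.3%.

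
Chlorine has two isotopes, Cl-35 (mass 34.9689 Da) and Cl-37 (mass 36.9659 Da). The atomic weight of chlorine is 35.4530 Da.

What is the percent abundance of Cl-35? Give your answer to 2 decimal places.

Let x be the fractional abundance of Cl-35; then Cl-37 has abundance 1 − x.
34.9689·x + 36.9659·(1 − x) = 35.4530
(34.9689 − 36.9659)·x = 35.4530 − 36.9659
x = -1.5129 / -1.9970 = 0.75759 → 75.76% Cl-35, 24.24% Cl-37.

75.76%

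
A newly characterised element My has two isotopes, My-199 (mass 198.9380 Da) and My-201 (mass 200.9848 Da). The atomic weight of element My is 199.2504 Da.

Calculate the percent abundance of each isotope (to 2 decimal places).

With x = fraction of My-199 (so My-201 is 1 − x):
198.9380·x + 200.9848·(1 − x) = 199.2504
(198.9380 − 200.9848)·x = 199.2504 − 200.9848
x = -1.7344 / -2.0468 = 0.84737 → 84.74% My-199, 15.26% My-201.

My-199: 84.74%, My-201: 15.26%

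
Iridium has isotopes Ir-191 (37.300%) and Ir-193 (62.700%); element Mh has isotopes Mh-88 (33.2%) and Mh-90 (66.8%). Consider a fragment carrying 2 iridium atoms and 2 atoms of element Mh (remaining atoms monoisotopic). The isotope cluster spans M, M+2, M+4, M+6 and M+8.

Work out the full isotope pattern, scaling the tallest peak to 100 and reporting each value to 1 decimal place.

4.0 : 29.6 : 81.7 : 100.0 : 45.8

Iridium pattern (n=2): 0.139129 : 0.467742 : 0.393129
Element Mh pattern (n=2): 0.110224 : 0.443552 : 0.446224
Convolve the two distributions (both contribute in 2-u steps):
  M: 0.139129×0.110224 = 0.015335
  M+2: 0.139129×0.443552 + 0.467742×0.110224 = 0.113267
  M+4: 0.139129×0.446224 + 0.467742×0.443552 + 0.393129×0.110224 = 0.312883
  M+6: 0.467742×0.446224 + 0.393129×0.443552 = 0.383091
  M+8: 0.393129×0.446224 = 0.175424
Scale to base peak (0.383091) = 100: 4.0 : 29.6 : 81.7 : 100.0 : 45.8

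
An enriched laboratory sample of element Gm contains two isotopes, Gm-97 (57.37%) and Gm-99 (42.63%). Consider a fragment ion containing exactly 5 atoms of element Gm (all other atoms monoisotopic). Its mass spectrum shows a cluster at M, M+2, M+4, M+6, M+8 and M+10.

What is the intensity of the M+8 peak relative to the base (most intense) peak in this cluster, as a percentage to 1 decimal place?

Binomial terms of (0.5737 + 0.4263)^5: M 0.0621, M+2 0.2309, M+4 0.3432, M+6 0.2550, M+8 0.0947, M+10 0.0141 → M+4 is the base peak.
P(M+4) = C(5,2) × 0.5737^3 × 0.4263^2 = 10 × 0.18882285 × 0.18173169 = 0.343151 (base)
P(M+8) = C(5,4) × 0.5737^1 × 0.4263^4 = 5 × 0.5737 × 0.03302641 = 0.094736
Relative intensity = 0.094736 / 0.343151 × 100 = 27.6

27.6%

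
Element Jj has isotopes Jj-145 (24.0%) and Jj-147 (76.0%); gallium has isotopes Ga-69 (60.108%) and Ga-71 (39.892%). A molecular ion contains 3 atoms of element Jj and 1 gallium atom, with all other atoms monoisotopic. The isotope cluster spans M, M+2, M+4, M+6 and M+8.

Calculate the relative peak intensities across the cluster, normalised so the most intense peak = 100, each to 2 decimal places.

1.93 : 19.65 : 70.36 : 100.00 : 40.75

Element Jj pattern (n=3): 0.013824 : 0.131328 : 0.415872 : 0.438976
Gallium pattern (n=1): 0.60108 : 0.39892
Convolve the two distributions (both contribute in 2-u steps):
  M: 0.013824×0.60108 = 0.008309
  M+2: 0.013824×0.39892 + 0.131328×0.60108 = 0.084453
  M+4: 0.131328×0.39892 + 0.415872×0.60108 = 0.302362
  M+6: 0.415872×0.39892 + 0.438976×0.60108 = 0.429759
  M+8: 0.438976×0.39892 = 0.175116
Scale to base peak (0.429759) = 100: 1.93 : 19.65 : 70.36 : 100.00 : 40.75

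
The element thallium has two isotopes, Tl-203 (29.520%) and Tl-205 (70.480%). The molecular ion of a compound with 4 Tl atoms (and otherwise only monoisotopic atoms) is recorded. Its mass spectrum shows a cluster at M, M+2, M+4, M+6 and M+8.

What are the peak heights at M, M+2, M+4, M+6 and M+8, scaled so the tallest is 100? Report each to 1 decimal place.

Expanding (0.29520 + 0.70480)^4:
P(M) = 0.29520^4 = 0.007594
P(M+2) = 4 × 0.29520^3 × 0.70480^1 = 0.072523
P(M+4) = 6 × 0.29520^2 × 0.70480^2 = 0.259726
P(M+6) = 4 × 0.29520^1 × 0.70480^3 = 0.413403
P(M+8) = 0.70480^4 = 0.246754
The M+6 peak is largest (0.413403); scaling to 100 gives 1.8 : 17.5 : 62.8 : 100.0 : 59.7.

1.8 : 17.5 : 62.8 : 100.0 : 59.7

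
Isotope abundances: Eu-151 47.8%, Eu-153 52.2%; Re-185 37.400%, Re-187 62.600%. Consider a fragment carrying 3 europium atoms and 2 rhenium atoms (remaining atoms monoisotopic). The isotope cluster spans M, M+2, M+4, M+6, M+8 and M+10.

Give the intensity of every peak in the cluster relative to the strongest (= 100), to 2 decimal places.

Europium pattern (n=3): 0.10921535 : 0.35780594 : 0.39074206 : 0.14223665
Rhenium pattern (n=2): 0.139876 : 0.468248 : 0.391876
Convolve the two distributions (both contribute in 2-u steps):
  M: 0.10921535×0.139876 = 0.015277
  M+2: 0.10921535×0.468248 + 0.35780594×0.139876 = 0.101188
  M+4: 0.10921535×0.391876 + 0.35780594×0.468248 + 0.39074206×0.139876 = 0.264996
  M+6: 0.35780594×0.391876 + 0.39074206×0.468248 + 0.14223665×0.139876 = 0.343075
  M+8: 0.39074206×0.391876 + 0.14223665×0.468248 = 0.219724
  M+10: 0.14223665×0.391876 = 0.055739
Scale to base peak (0.343075) = 100: 4.45 : 29.49 : 77.24 : 100.00 : 64.05 : 16.25

4.45 : 29.49 : 77.24 : 100.00 : 64.05 : 16.25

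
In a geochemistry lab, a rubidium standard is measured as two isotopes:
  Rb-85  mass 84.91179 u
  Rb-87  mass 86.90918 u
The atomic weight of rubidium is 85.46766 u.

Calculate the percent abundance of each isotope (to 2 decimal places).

Rb-85: 72.17%, Rb-87: 27.83%

Writing the weighted mean with unknown fraction x of Rb-85:
84.91179·x + 86.90918·(1 − x) = 85.46766
(84.91179 − 86.90918)·x = 85.46766 − 86.90918
x = -1.44152 / -1.99739 = 0.72170 → 72.17% Rb-85, 27.83% Rb-87.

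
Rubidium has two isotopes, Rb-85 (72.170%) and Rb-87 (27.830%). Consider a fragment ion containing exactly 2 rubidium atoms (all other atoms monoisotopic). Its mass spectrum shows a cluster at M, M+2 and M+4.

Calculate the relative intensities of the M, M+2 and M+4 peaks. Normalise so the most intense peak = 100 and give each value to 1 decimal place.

100.0 : 77.1 : 14.9

The 2 Rb atoms are independent, so intensities follow the terms of (0.72170 + 0.27830)^2.
P(M) = 0.72170^2 = 0.520851
P(M+2) = 2 × 0.72170^1 × 0.27830^1 = 0.401698
P(M+4) = 0.27830^2 = 0.077451
The M peak is largest (0.520851); scaling to 100 gives 100.0 : 77.1 : 14.9.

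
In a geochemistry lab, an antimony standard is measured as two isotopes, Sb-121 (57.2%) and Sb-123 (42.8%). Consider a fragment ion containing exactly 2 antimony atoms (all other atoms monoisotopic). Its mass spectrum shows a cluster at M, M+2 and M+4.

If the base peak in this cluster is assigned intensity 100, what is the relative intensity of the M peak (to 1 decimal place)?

66.8

Term probabilities: M 0.3272, M+2 0.4896, M+4 0.1832. Base peak = M+2.
P(M+2) = C(2,1) × 0.572^1 × 0.428^1 = 2 × 0.5720 × 0.4280 = 0.489632 (base)
P(M) = C(2,0) × 0.572^2 × 0.428^0 = 1 × 0.327184 × 1.0000 = 0.327184
Relative intensity = 0.327184 / 0.489632 × 100 = 66.8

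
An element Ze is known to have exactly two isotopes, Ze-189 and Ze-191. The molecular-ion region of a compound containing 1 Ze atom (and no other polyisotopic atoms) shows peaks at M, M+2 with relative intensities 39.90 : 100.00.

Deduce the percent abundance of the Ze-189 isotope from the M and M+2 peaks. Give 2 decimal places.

28.52%

If p is the fraction of Ze that is Ze-189, then I(M+2)/I(M) = [C(1,1)·p^0·(1−p)] / p^1 = 1·(1−p)/p = 100.00/39.90 = 2.5063
(1−p)/p = 2.5063/1 = 2.5063  ⇒  p = 1/(1 + 2.5063) = 0.2852
Ze-189: 28.52%, Ze-191: 71.48%.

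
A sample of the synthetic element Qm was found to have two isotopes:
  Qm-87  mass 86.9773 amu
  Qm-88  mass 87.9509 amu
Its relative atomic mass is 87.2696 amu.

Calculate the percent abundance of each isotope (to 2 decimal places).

With x = fraction of Qm-87 (so Qm-88 is 1 − x):
86.9773·x + 87.9509·(1 − x) = 87.2696
(86.9773 − 87.9509)·x = 87.2696 − 87.9509
x = -0.6813 / -0.9736 = 0.69977 → 69.98% Qm-87, 30.02% Qm-88.

Qm-87: 69.98%, Qm-88: 30.02%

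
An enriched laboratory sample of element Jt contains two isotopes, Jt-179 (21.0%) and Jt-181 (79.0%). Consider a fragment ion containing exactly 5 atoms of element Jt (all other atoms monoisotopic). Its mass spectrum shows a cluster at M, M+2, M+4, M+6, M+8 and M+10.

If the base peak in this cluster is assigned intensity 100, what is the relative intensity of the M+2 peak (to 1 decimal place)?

1.9

(0.210 + 0.790)^5 gives M 0.0004, M+2 0.0077, M+4 0.0578, M+6 0.2174, M+8 0.4090, M+10 0.3077; the largest is M+8.
P(M+8) = C(5,4) × 0.210^1 × 0.790^4 = 5 × 0.2100 × 0.38950081 = 0.408976 (base)
P(M+2) = C(5,1) × 0.210^4 × 0.790^1 = 5 × 0.00194481 × 0.7900 = 0.007682
Relative intensity = 0.007682 / 0.408976 × 100 = 1.9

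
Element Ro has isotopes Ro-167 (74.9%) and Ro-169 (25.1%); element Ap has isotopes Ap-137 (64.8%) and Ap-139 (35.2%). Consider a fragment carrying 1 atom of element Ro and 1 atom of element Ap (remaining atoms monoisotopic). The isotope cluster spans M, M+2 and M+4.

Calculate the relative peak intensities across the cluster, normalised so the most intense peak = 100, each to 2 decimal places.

Element Ro pattern (n=1): 0.7490 : 0.2510
Element Ap pattern (n=1): 0.6480 : 0.3520
Convolve the two distributions (both contribute in 2-u steps):
  M: 0.7490×0.6480 = 0.485352
  M+2: 0.7490×0.3520 + 0.2510×0.6480 = 0.426296
  M+4: 0.2510×0.3520 = 0.088352
Scale to base peak (0.485352) = 100: 100.00 : 87.83 : 18.20

100.00 : 87.83 : 18.20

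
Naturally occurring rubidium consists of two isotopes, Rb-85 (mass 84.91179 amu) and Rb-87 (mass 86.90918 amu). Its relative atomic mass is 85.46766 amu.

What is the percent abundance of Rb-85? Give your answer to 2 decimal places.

Let x be the fractional abundance of Rb-85; then Rb-87 has abundance 1 − x.
84.91179·x + 86.90918·(1 − x) = 85.46766
(84.91179 − 86.90918)·x = 85.46766 − 86.90918
x = -1.44152 / -1.99739 = 0.72170 → 72.17% Rb-85, 27.83% Rb-87.

72.17%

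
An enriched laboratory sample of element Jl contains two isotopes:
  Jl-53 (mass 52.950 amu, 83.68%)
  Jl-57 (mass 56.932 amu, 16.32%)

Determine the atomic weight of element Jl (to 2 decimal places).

Average mass = Σ (abundance × isotope mass) = 0.8368 × 52.950 + 0.1632 × 56.932
= 44.3086 + 9.2913 = 53.5999 amu

53.60 amu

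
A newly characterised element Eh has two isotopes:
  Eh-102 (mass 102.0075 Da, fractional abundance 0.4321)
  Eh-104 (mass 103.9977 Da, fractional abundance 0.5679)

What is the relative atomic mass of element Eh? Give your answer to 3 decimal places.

103.138 Da

The abundance-weighted mean is 0.4321 × 102.0075 + 0.5679 × 103.9977
= 44.07744 + 59.06029 = 103.13773 Da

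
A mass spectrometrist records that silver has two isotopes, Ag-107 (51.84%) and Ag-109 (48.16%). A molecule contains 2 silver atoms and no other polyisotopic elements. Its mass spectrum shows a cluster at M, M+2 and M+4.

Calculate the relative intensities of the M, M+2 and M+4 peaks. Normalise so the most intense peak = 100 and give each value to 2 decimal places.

The 2 Ag atoms are independent, so intensities follow the terms of (0.5184 + 0.4816)^2.
P(M) = 0.5184^2 = 0.268739
P(M+2) = 2 × 0.5184^1 × 0.4816^1 = 0.499323
P(M+4) = 0.4816^2 = 0.231939
The M+2 peak is largest (0.499323); scaling to 100 gives 53.82 : 100.00 : 46.45.

53.82 : 100.00 : 46.45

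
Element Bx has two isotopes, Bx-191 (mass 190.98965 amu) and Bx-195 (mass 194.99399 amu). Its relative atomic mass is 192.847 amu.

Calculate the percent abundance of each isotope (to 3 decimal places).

Writing the weighted mean with unknown fraction x of Bx-191:
190.98965·x + 194.99399·(1 − x) = 192.847
(190.98965 − 194.99399)·x = 192.847 − 194.99399
x = -2.14699 / -4.00434 = 0.53617 → 53.617% Bx-191, 46.383% Bx-195.

Bx-191: 53.617%, Bx-195: 46.383%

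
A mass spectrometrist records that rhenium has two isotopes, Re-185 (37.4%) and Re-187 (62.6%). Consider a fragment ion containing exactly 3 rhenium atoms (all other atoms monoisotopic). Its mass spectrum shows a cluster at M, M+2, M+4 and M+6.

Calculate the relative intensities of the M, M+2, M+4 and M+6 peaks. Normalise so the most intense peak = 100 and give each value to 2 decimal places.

Expanding (0.374 + 0.626)^3:
P(M) = 0.374^3 = 0.052314
P(M+2) = 3 × 0.374^2 × 0.626^1 = 0.262687
P(M+4) = 3 × 0.374^1 × 0.626^2 = 0.439685
P(M+6) = 0.626^3 = 0.245314
The M+4 peak is largest (0.439685); scaling to 100 gives 11.90 : 59.74 : 100.00 : 55.79.

11.90 : 59.74 : 100.00 : 55.79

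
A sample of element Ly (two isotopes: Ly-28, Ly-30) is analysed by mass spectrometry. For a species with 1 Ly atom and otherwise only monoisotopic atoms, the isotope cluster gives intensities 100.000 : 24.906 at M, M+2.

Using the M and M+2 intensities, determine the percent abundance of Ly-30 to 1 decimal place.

19.9%

Let p = fractional abundance of Ly-28. I(M+2)/I(M) = [C(1,1)·p^0·(1−p)] / p^1 = 1·(1−p)/p = 24.906/100.000 = 0.2491
(1−p)/p = 0.2491/1 = 0.2491  ⇒  p = 1/(1 + 0.2491) = 0.8006
Ly-28: 80.1%, Ly-30: 19.9%.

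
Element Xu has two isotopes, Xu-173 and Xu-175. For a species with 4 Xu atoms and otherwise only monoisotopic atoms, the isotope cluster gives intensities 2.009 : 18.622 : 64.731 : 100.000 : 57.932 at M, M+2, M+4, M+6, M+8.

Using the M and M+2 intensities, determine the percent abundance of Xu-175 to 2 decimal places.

69.86%

Write p for the Xu-173 fraction. I(M+2)/I(M) = [C(4,1)·p^3·(1−p)] / p^4 = 4·(1−p)/p = 18.622/2.009 = 9.2693
(1−p)/p = 9.2693/4 = 2.3173  ⇒  p = 1/(1 + 2.3173) = 0.3014
Xu-173: 30.14%, Xu-175: 69.86%.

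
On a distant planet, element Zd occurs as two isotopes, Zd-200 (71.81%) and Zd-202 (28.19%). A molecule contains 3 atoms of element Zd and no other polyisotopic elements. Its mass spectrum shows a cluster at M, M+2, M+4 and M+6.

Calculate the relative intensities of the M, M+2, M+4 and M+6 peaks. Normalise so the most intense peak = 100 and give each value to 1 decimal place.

84.9 : 100.0 : 39.3 : 5.1

Expanding (0.7181 + 0.2819)^3:
P(M) = 0.7181^3 = 0.370301
P(M+2) = 3 × 0.7181^2 × 0.2819^1 = 0.436100
P(M+4) = 3 × 0.7181^1 × 0.2819^2 = 0.171197
P(M+6) = 0.2819^3 = 0.022402
The M+2 peak is largest (0.436100); scaling to 100 gives 84.9 : 100.0 : 39.3 : 5.1.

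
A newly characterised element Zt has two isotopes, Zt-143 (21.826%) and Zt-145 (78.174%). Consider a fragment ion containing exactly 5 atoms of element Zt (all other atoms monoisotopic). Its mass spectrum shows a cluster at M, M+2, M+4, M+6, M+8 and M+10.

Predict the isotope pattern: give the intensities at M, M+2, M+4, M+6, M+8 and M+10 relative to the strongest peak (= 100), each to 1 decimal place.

Each Zt atom is independently Zt-143 (p = 0.21826) or Zt-145 (q = 0.78174); the cluster is the binomial expansion (p + q)^5.
P(M) = 0.21826^5 = 0.000495
P(M+2) = 5 × 0.21826^4 × 0.78174^1 = 0.008870
P(M+4) = 10 × 0.21826^3 × 0.78174^2 = 0.063540
P(M+6) = 10 × 0.21826^2 × 0.78174^3 = 0.227581
P(M+8) = 5 × 0.21826^1 × 0.78174^4 = 0.407562
P(M+10) = 0.78174^5 = 0.291952
The M+8 peak is largest (0.407562); scaling to 100 gives 0.1 : 2.2 : 15.6 : 55.8 : 100.0 : 71.6.

0.1 : 2.2 : 15.6 : 55.8 : 100.0 : 71.6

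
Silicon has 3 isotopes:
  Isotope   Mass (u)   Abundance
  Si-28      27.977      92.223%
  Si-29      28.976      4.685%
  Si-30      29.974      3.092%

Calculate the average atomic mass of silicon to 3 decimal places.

28.086 u

Weight each isotope mass by its fractional abundance: 0.92223 × 27.977 + 0.04685 × 28.976 + 0.03092 × 29.974
= 25.8012 + 1.3575 + 0.9268 = 28.0855 u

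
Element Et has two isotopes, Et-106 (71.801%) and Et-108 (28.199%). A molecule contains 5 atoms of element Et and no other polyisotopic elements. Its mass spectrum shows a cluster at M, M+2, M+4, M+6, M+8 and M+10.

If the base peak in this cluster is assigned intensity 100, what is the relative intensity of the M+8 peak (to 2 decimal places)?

Binomial terms of (0.71801 + 0.28199)^5: M 0.1908, M+2 0.3747, M+4 0.2943, M+6 0.1156, M+8 0.0227, M+10 0.0018 → M+2 is the base peak.
P(M+2) = C(5,1) × 0.71801^4 × 0.28199^1 = 5 × 0.2657798 × 0.28199 = 0.374736 (base)
P(M+8) = C(5,4) × 0.71801^1 × 0.28199^4 = 5 × 0.71801 × 0.00632317 = 0.022700
Relative intensity = 0.022700 / 0.374736 × 100 = 6.06

6.06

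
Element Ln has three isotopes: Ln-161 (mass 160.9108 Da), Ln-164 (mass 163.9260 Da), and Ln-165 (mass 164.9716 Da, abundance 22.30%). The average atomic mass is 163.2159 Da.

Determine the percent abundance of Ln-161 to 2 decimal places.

31.28%

Let x and y be the fractions of Ln-161 and Ln-164. Then x + y = 1 − 0.2230 = 0.7770 and 160.9108x + 163.9260y = 163.2159 − 0.2230×164.9716 = 126.4272332.
Substituting: 160.9108x + 163.9260(0.7770 − x) = 126.4272332
(160.9108 − 163.9260)x = -0.9432688  ⇒  x = 0.31284, y = 0.46416
Ln-161: 31.28%, Ln-164: 46.42%.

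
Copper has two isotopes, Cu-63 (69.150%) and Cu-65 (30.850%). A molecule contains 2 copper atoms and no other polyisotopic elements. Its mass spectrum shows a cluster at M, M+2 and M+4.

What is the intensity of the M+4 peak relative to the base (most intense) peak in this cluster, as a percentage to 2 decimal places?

19.90%

Binomial terms of (0.69150 + 0.30850)^2: M 0.4782, M+2 0.4267, M+4 0.0952 → M is the base peak.
P(M) = C(2,0) × 0.69150^2 × 0.30850^0 = 1 × 0.47817225 × 1.0000 = 0.478172 (base)
P(M+4) = C(2,2) × 0.69150^0 × 0.30850^2 = 1 × 1.0000 × 0.09517225 = 0.095172
Relative intensity = 0.095172 / 0.478172 × 100 = 19.90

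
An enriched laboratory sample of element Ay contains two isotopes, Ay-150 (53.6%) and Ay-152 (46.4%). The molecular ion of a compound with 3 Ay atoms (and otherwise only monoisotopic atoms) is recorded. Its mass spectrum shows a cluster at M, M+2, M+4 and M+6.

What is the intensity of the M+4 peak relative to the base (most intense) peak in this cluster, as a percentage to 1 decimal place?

(0.536 + 0.464)^3 gives M 0.1540, M+2 0.3999, M+4 0.3462, M+6 0.0999; the largest is M+2.
P(M+2) = C(3,1) × 0.536^2 × 0.464^1 = 3 × 0.287296 × 0.4640 = 0.399916 (base)
P(M+4) = C(3,2) × 0.536^1 × 0.464^2 = 3 × 0.5360 × 0.215296 = 0.346196
Relative intensity = 0.346196 / 0.399916 × 100 = 86.6

86.6%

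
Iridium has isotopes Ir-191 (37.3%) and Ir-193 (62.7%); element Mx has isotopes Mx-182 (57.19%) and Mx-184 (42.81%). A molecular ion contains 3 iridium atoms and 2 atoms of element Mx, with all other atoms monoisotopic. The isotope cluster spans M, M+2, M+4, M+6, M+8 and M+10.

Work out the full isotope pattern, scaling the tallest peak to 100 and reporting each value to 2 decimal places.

4.93 : 32.27 : 81.84 : 100.00 : 58.53 : 13.13

Iridium pattern (n=3): 0.05189512 : 0.26170165 : 0.43991135 : 0.24649188
Element Mx pattern (n=2): 0.32706961 : 0.48966078 : 0.18326961
Convolve the two distributions (both contribute in 2-u steps):
  M: 0.05189512×0.32706961 = 0.016973
  M+2: 0.05189512×0.48966078 + 0.26170165×0.32706961 = 0.111006
  M+4: 0.05189512×0.18326961 + 0.26170165×0.48966078 + 0.43991135×0.32706961 = 0.281537
  M+6: 0.26170165×0.18326961 + 0.43991135×0.48966078 + 0.24649188×0.32706961 = 0.343989
  M+8: 0.43991135×0.18326961 + 0.24649188×0.48966078 = 0.201320
  M+10: 0.24649188×0.18326961 = 0.045174
Scale to base peak (0.343989) = 100: 4.93 : 32.27 : 81.84 : 100.00 : 58.53 : 13.13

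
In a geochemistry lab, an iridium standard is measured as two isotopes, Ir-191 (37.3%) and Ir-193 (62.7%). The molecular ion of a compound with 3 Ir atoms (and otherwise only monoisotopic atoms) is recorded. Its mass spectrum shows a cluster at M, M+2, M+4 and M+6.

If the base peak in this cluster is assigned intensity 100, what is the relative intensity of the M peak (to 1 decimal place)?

11.8

Binomial terms of (0.373 + 0.627)^3: M 0.0519, M+2 0.2617, M+4 0.4399, M+6 0.2465 → M+4 is the base peak.
P(M+4) = C(3,2) × 0.373^1 × 0.627^2 = 3 × 0.3730 × 0.393129 = 0.439911 (base)
P(M) = C(3,0) × 0.373^3 × 0.627^0 = 1 × 0.05189512 × 1.0000 = 0.051895
Relative intensity = 0.051895 / 0.439911 × 100 = 11.8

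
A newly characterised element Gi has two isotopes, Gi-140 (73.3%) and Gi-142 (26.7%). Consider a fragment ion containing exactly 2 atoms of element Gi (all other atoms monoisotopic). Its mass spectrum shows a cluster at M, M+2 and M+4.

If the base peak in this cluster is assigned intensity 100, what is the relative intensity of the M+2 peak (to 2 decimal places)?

72.85

Binomial terms of (0.733 + 0.267)^2: M 0.5373, M+2 0.3914, M+4 0.0713 → M is the base peak.
P(M) = C(2,0) × 0.733^2 × 0.267^0 = 1 × 0.537289 × 1.0000 = 0.537289 (base)
P(M+2) = C(2,1) × 0.733^1 × 0.267^1 = 2 × 0.7330 × 0.2670 = 0.391422
Relative intensity = 0.391422 / 0.537289 × 100 = 72.85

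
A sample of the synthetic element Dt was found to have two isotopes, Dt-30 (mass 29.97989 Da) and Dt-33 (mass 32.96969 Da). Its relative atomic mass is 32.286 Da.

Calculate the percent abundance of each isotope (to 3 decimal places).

Dt-30: 22.867%, Dt-33: 77.133%

With x = fraction of Dt-30 (so Dt-33 is 1 − x):
29.97989·x + 32.96969·(1 − x) = 32.286
(29.97989 − 32.96969)·x = 32.286 − 32.96969
x = -0.68369 / -2.98980 = 0.22867 → 22.867% Dt-30, 77.133% Dt-33.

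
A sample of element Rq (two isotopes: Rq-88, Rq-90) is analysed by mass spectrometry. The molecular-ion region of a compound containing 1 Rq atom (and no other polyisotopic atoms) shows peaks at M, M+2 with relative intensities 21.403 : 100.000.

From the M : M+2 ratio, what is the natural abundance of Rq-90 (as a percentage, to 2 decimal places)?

82.37%

Write p for the Rq-88 fraction. I(M+2)/I(M) = [C(1,1)·p^0·(1−p)] / p^1 = 1·(1−p)/p = 100.000/21.403 = 4.6722
(1−p)/p = 4.6722/1 = 4.6722  ⇒  p = 1/(1 + 4.6722) = 0.1763
Rq-88: 17.63%, Rq-90: 82.37%.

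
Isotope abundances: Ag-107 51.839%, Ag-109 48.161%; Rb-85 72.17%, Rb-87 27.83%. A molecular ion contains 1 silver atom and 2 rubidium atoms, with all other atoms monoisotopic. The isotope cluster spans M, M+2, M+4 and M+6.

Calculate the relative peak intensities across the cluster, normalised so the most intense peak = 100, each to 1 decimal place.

Silver pattern (n=1): 0.51839 : 0.48161
Rubidium pattern (n=2): 0.52085089 : 0.40169822 : 0.07745089
Convolve the two distributions (both contribute in 2-u steps):
  M: 0.51839×0.52085089 = 0.270004
  M+2: 0.51839×0.40169822 + 0.48161×0.52085089 = 0.459083
  M+4: 0.51839×0.07745089 + 0.48161×0.40169822 = 0.233612
  M+6: 0.48161×0.07745089 = 0.037301
Scale to base peak (0.459083) = 100: 58.8 : 100.0 : 50.9 : 8.1

58.8 : 100.0 : 50.9 : 8.1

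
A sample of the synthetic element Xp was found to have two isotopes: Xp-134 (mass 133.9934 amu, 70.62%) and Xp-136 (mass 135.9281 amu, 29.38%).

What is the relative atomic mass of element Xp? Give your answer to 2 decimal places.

134.56 amu

Weight each isotope mass by its fractional abundance: 0.7062 × 133.9934 + 0.2938 × 135.9281
= 94.62614 + 39.93568 = 134.56182 amu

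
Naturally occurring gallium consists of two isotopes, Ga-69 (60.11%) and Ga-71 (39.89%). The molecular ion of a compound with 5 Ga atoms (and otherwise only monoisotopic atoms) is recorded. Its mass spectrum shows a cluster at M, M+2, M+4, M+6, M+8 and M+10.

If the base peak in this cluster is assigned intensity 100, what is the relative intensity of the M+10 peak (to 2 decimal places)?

2.92

(0.6011 + 0.3989)^5 gives M 0.0785, M+2 0.2604, M+4 0.3456, M+6 0.2293, M+8 0.0761, M+10 0.0101; the largest is M+4.
P(M+4) = C(5,2) × 0.6011^3 × 0.3989^2 = 10 × 0.21719018 × 0.15912121 = 0.345596 (base)
P(M+10) = C(5,5) × 0.6011^0 × 0.3989^5 = 1 × 1.0000 × 0.01009997 = 0.010100
Relative intensity = 0.010100 / 0.345596 × 100 = 2.92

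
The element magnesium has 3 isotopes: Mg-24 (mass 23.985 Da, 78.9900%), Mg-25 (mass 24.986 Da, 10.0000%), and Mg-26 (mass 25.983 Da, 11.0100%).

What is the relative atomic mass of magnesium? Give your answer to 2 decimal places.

24.31 Da

The abundance-weighted mean is 0.789900 × 23.985 + 0.100000 × 24.986 + 0.110100 × 25.983
= 18.9458 + 2.4986 + 2.8607 = 24.3051 Da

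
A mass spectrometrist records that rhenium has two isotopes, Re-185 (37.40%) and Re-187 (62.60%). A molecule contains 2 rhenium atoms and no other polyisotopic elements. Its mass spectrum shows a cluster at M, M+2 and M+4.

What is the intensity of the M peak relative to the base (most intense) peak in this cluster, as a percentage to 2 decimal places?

29.87%

(0.3740 + 0.6260)^2 gives M 0.1399, M+2 0.4682, M+4 0.3919; the largest is M+2.
P(M+2) = C(2,1) × 0.3740^1 × 0.6260^1 = 2 × 0.3740 × 0.6260 = 0.468248 (base)
P(M) = C(2,0) × 0.3740^2 × 0.6260^0 = 1 × 0.139876 × 1.0000 = 0.139876
Relative intensity = 0.139876 / 0.468248 × 100 = 29.87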